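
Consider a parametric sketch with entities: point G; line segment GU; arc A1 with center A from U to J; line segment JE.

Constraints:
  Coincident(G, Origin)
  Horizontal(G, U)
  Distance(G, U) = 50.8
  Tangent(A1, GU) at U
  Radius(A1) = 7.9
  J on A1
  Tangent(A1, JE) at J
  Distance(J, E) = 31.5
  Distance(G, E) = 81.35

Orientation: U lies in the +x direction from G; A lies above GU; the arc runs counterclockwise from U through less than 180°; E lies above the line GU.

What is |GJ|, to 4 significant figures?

57.10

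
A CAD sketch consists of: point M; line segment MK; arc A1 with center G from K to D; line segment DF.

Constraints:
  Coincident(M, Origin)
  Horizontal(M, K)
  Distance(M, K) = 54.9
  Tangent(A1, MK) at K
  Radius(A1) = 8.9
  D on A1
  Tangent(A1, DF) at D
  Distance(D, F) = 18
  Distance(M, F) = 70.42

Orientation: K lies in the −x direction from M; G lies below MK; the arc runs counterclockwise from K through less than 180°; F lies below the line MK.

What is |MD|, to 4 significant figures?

64.27

Checks: |MK| = 54.90 ✓; |GD| = 8.900 ✓; ∠(GD, DF) = 90.00° ✓; |DF| = 18.00 ✓; |MF| = 70.42 ✓.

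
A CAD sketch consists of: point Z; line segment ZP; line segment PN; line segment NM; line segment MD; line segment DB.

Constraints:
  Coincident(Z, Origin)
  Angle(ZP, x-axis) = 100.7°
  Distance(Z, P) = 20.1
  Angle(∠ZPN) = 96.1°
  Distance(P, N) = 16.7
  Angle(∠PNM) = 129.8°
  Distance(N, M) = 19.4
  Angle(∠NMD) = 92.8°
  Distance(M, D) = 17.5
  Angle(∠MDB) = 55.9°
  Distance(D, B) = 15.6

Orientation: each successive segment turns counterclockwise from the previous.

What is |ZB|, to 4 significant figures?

18.25

Z is at the origin; ZP runs at 100.7° with length 20.1, so P = (-3.732, 19.75). ∠ZPN = 96.1° gives PN at -175.4° from the x-axis; with |PN| = 16.7, N = (-20.38, 18.41). ∠PNM = 129.8° gives NM at -125.2° from the x-axis; with |NM| = 19.4, M = (-31.56, 2.559). ∠NMD = 92.8° gives MD at -38.00° from the x-axis; with |MD| = 17.5, D = (-17.77, -8.215). ∠MDB = 55.9° gives DB at 86.10° from the x-axis; with |DB| = 15.6, B = (-16.71, 7.348). Then |ZB| = |B − Z| = 18.25.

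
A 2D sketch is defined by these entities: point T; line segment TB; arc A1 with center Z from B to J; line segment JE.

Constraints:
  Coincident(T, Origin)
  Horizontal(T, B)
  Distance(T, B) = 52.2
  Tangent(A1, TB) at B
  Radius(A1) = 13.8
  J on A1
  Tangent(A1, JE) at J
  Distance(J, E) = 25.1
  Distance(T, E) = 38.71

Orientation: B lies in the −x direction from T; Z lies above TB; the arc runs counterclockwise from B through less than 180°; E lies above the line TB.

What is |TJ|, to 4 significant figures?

41.04

T is at the origin; TB is horizontal with |TB| = 52.2 and B on the −x side, so B = (-52.20, 0.000). Tangency of A1 to TB means the radius ZB is perpendicular to TB, so Z = B + (0, 13.8) = (-52.20, 13.80). Since ZJ ⟂ JE (tangency), |ZE| = √(13.8² + 25.1²) = 28.64 regardless of where J sits on A1. So E lies on both circle(T, 38.71) and circle(Z, 28.64); the above-TB intersection is E = (-27.11, 27.63). J is the foot of the tangent from E: J = (-40.54, 6.419).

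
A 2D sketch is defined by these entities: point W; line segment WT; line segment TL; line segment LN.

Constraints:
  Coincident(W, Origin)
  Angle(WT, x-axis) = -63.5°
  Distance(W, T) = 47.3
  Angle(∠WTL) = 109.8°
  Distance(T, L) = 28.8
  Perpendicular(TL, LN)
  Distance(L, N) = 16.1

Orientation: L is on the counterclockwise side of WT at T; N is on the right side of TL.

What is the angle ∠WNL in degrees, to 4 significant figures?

36.49°

W is at the origin; WT runs at -63.5° with length 47.3, so T = 47.3·(cos -63.5°, sin -63.5°) = (21.11, -42.33). ∠WTL = 109.8°, so TL runs at -63.5° + (180° − 109.8°) = 6.700° from the x-axis; with |TL| = 28.8, L = T + 28.8·(cos 6.700°, sin 6.700°) = (49.71, -38.97). The perpendicularity gives LN at right angles to TL; with |LN| = 16.1 on the right of TL, N = L + 16.1·(0.1167, -0.9932) = (51.59, -54.96). Then cos ∠WNL = NW·NL / (|NW||NL|), giving 36.49°.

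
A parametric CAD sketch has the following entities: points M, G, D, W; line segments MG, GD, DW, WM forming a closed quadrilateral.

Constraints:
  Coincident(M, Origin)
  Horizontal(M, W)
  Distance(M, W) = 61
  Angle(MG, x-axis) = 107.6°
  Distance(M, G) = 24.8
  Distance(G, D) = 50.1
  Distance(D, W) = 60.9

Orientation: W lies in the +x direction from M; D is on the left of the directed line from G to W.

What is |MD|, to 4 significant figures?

62.86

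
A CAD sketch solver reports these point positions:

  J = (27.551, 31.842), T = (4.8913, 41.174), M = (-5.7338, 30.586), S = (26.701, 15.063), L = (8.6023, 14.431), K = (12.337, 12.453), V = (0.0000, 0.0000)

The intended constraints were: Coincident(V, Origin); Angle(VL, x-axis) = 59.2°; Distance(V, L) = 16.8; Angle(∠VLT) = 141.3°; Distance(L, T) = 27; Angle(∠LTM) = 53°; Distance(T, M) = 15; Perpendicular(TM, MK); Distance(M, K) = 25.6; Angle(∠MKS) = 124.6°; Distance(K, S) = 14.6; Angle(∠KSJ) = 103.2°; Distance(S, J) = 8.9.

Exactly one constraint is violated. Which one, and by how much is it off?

Distance(S, J) = 8.9 — off by 7.90.

V = (0.00, 0.00) ✓; VL at 59.20° ✓; |VL| = 16.80 ✓; ∠VLT = 141.3° ✓; |LT| = 27.00 ✓; ∠LTM = 53.00° ✓; |TM| = 15.00 ✓; ∠(TM, MK) = 90.00° ✓; |MK| = 25.60 ✓; ∠MKS = 124.6° ✓; |KS| = 14.60 ✓; ∠KSJ = 103.2° ✓; |SJ| = 16.80 ✗.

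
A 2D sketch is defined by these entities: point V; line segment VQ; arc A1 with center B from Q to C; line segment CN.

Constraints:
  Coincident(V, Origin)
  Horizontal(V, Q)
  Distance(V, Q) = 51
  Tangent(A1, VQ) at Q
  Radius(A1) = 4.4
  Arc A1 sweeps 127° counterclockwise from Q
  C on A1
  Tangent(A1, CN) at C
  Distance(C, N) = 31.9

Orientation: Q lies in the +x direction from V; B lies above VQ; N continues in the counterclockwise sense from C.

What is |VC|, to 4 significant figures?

54.97

V is at the origin; V and Q share the same y with |VQ| = 51.0 and Q on the +x side, so Q = (51.00, 0.000). The tangent condition forces BQ to be normal to VQ, so B = Q + (0, 4.4) = (51.00, 4.400). On A1, Q sits at bearing -90° from B; a 127° counterclockwise sweep puts C at bearing 37°, so C = B + 4.4·(cos 37°, sin 37°) = (54.51, 7.048). Then |VC| = |C − V| = 54.97.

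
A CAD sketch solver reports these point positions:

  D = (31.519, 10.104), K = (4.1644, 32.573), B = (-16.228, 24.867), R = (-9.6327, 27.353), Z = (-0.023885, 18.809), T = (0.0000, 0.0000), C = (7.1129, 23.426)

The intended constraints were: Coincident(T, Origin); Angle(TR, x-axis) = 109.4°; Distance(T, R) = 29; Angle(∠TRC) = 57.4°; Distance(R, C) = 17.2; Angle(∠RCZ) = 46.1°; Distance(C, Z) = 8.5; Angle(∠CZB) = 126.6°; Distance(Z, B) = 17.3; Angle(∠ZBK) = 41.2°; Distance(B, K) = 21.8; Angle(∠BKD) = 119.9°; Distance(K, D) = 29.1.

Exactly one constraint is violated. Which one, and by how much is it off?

Distance(K, D) = 29.1 — off by 6.30.

T = (0.00, 0.00) ✓; TR at 109.4° ✓; |TR| = 29.00 ✓; ∠TRC = 57.40° ✓; |RC| = 17.20 ✓; ∠RCZ = 46.10° ✓; |CZ| = 8.500 ✓; ∠CZB = 126.6° ✓; |ZB| = 17.30 ✓; ∠ZBK = 41.20° ✓; |BK| = 21.80 ✓; ∠BKD = 119.9° ✓; |KD| = 35.40 ✗.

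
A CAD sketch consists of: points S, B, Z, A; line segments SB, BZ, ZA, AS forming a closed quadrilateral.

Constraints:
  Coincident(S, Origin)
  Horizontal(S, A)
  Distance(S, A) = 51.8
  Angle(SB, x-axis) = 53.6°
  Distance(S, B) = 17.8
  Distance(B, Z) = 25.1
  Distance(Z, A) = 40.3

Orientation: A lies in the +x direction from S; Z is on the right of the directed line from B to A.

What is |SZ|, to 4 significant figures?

16.76

S is at the origin; S and A share the same y with |SA| = 51.8 and A in +x, so A = (51.8, 0). SB runs at 53.6° with |SB| = 17.8, so B = (10.56, 14.33). Z is determined by |BZ| = 25.1 and |ZA| = 40.3 together: it lies at the intersection of circle(B, 25.1) and circle(A, 40.3). With |BA| = 43.66, the foot of the radical line on BA is 10.44 from B and the perpendicular offset is √(25.1² − 10.44²) = 22.82. Taking the right-of-BA solution: Z = (12.94, -10.66).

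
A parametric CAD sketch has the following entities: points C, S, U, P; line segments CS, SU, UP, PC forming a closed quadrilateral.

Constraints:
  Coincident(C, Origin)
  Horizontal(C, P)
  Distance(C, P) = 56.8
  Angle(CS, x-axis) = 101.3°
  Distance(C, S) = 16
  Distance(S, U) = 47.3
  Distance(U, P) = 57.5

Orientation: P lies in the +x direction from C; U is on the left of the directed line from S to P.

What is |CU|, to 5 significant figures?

58.132

C is at the origin; C and P share the same y with |CP| = 56.8 and P in +x, so P = (56.8, 0). CS runs at 101.3° with |CS| = 16.0, so S = (-3.1351, 15.690). U is determined by |SU| = 47.3 and |UP| = 57.5 together: it lies at the intersection of circle(S, 47.3) and circle(P, 57.5). With |SP| = 61.955, the foot of the radical line on SP is 22.350 from S and the perpendicular offset is √(47.3² − 22.350²) = 41.686. Taking the left-of-SP solution: U = (29.044, 50.357).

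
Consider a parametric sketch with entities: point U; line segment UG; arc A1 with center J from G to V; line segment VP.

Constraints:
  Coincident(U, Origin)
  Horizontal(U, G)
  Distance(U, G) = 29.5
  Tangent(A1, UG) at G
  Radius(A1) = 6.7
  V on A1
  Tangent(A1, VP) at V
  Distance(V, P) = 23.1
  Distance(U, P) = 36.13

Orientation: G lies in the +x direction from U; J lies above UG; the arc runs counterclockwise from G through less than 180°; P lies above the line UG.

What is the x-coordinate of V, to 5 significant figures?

34.893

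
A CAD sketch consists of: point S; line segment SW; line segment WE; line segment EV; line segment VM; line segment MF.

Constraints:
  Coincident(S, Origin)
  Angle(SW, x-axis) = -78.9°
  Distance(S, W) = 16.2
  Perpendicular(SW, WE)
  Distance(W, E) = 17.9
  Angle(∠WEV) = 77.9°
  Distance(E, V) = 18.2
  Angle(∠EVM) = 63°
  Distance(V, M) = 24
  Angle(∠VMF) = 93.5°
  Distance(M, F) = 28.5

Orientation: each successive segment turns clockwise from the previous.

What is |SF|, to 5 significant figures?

38.641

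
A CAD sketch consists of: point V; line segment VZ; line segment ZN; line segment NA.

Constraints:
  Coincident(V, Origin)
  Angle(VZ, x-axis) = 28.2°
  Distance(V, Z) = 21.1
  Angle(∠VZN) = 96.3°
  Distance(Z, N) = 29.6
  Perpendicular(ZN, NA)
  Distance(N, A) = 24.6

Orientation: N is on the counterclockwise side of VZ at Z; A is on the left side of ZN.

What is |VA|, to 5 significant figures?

32.121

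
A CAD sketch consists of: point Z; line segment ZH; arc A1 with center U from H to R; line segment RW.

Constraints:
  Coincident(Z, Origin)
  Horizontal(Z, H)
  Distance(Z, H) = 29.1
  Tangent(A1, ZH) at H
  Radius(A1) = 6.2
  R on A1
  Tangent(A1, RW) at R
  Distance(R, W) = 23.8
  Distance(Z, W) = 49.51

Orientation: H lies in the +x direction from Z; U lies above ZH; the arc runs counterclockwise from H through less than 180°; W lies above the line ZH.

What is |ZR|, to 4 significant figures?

35.41

Z is at the origin; ZH is horizontal with |ZH| = 29.1 and H on the +x side, so H = (29.10, 0.000). The tangent condition forces UH to be normal to ZH, so U = H + (0, 6.2) = (29.10, 6.200). Since UR ⟂ RW (tangency), |UW| = √(6.2² + 23.8²) = 24.59 regardless of where R sits on A1. So W lies on both circle(Z, 49.51) and circle(U, 24.59); the above-ZH intersection is W = (41.03, 27.71). R is the foot of the tangent from W: R = (35.10, 4.656).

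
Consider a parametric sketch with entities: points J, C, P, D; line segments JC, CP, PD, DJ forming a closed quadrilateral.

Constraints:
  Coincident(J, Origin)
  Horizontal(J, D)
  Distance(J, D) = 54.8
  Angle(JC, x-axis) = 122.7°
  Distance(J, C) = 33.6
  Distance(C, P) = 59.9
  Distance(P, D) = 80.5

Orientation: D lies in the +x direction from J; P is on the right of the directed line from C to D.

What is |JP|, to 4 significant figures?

37.01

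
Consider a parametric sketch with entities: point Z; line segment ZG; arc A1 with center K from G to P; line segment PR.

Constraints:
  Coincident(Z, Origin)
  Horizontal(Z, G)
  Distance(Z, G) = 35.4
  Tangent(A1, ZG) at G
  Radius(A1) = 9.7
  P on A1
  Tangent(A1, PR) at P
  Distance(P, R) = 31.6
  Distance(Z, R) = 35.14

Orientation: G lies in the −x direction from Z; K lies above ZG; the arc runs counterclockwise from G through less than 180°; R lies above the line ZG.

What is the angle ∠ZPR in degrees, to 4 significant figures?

72.81°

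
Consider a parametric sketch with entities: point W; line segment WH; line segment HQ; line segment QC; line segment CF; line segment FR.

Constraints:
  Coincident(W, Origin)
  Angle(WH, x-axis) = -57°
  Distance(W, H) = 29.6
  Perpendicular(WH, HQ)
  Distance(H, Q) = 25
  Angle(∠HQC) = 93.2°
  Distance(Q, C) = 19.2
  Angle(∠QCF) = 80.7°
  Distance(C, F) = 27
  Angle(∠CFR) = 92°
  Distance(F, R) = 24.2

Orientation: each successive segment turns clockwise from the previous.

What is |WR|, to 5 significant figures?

37.449

W is at the origin; WH runs at -57.0° with length 29.6, so H = (16.121, -24.825). WH is perpendicular to HQ, so HQ runs at -147.00°; with |HQ| = 25.0, Q = (-4.8454, -38.441). ∠HQC = 93.2° gives QC at 126.20° from the x-axis; with |QC| = 19.2, C = (-16.185, -22.947). ∠QCF = 80.7° gives CF at 26.900° from the x-axis; with |CF| = 27.0, F = (7.8935, -10.731). ∠CFR = 92.0° gives FR at -61.100° from the x-axis; with |FR| = 24.2, R = (19.589, -31.917). Then |WR| = |R − W| = 37.449.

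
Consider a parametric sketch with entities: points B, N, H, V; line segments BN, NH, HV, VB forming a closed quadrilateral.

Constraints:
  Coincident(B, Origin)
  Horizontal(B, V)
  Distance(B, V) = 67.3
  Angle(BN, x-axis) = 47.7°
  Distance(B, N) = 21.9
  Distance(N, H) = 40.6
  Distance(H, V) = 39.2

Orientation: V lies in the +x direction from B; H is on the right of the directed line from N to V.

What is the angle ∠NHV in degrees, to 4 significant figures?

87.12°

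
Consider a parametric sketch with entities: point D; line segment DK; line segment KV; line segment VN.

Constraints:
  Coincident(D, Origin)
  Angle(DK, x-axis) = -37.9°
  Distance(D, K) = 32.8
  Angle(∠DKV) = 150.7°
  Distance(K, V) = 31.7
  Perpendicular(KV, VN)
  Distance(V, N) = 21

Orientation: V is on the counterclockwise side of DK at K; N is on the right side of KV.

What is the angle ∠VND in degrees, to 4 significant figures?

58.43°

∠DKV = 150.7°, so KV runs at -37.9° + (180° − 150.7°) = -8.600° from the x-axis; with |KV| = 31.7, V = K + 31.7·(cos -8.600°, sin -8.600°) = (57.23, -24.89). KV ⟂ VN; with |VN| = 21.0 on the right of KV, N = V + 21.0·(-0.1495, -0.9888) = (54.09, -45.65). Then cos ∠VND = NV·ND / (|NV||ND|), giving 58.43°.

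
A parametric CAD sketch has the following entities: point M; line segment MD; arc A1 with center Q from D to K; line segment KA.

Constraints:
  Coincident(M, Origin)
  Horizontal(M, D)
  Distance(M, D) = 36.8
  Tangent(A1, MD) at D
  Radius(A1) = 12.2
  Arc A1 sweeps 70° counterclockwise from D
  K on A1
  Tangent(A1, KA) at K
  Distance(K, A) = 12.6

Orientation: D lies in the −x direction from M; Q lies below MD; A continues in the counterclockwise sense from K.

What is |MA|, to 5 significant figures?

56.202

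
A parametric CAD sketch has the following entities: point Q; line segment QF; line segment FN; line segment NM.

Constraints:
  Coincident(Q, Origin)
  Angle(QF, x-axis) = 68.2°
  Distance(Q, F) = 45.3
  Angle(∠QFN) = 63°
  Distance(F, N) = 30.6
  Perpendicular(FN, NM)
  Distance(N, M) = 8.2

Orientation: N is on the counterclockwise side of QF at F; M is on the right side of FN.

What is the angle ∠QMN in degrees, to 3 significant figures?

11.7°

Q is at the origin; QF runs at 68.2° with length 45.3, so F = 45.3·(cos 68.2°, sin 68.2°) = (16.8, 42.1). ∠QFN = 63.0°, so FN runs at 68.2° + (180° − 63.0°) = 185° from the x-axis; with |FN| = 30.6, N = F + 30.6·(cos 185°, sin 185°) = (-13.7, 39.3). The perpendicularity gives NM at right angles to FN; with |NM| = 8.2 on the right of FN, M = N + 8.2·(-0.0906, 0.996) = (-14.4, 47.5). Then cos ∠QMN = MQ·MN / (|MQ||MN|), giving 11.7°.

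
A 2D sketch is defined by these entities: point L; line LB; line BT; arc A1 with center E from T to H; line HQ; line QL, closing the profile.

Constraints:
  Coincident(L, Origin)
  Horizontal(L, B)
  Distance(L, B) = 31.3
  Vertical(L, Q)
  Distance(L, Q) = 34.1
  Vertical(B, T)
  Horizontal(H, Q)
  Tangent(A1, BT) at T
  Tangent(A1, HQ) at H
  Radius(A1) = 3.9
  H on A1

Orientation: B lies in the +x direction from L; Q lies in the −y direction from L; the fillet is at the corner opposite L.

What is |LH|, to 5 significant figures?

43.744

L is at the origin; LB is horizontal with |LB| = 31.3 and B on the +x side, so B = (31.300, 0.0000). LQ is vertical with |LQ| = 34.1 and Q on the −y side, so Q = (0.0000, -34.100). The virtual corner opposite L is at (31.300, -34.100). A1 meets BT tangentially, so ET is at right angles to BT and tangency of A1 to HQ means the radius EH is perpendicular to HQ, with radius 3.9, so the center E sits 3.9 in from both sides at E = (27.400, -30.200). That places the tangent points at T = (31.300, -30.200) on BT and H = (27.400, -34.100) on HQ. Then |LH| = |H − L| = 43.744.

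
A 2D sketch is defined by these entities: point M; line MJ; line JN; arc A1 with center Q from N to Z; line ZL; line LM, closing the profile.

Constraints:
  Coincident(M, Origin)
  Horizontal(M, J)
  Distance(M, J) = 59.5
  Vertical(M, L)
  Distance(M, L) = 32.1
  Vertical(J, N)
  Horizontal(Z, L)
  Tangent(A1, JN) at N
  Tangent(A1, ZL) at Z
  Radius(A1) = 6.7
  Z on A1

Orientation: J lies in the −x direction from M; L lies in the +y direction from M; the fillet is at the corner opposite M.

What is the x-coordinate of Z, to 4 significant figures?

-52.80

M is at the origin; MJ is horizontal with |MJ| = 59.5 and J on the −x side, so J = (-59.50, 0.000). ML is vertical with |ML| = 32.1 and L on the +y side, so L = (0.000, 32.10). The virtual corner opposite M is at (-59.50, 32.10). A1 meets JN tangentially, so QN is at right angles to JN and since A1 is tangent to ZL there, QZ ⟂ ZL, with radius 6.7, so the center Q sits 6.7 in from both sides at Q = (-52.80, 25.40). That places the tangent points at N = (-59.50, 25.40) on JN and Z = (-52.80, 32.10) on ZL. So Z.x = -52.80.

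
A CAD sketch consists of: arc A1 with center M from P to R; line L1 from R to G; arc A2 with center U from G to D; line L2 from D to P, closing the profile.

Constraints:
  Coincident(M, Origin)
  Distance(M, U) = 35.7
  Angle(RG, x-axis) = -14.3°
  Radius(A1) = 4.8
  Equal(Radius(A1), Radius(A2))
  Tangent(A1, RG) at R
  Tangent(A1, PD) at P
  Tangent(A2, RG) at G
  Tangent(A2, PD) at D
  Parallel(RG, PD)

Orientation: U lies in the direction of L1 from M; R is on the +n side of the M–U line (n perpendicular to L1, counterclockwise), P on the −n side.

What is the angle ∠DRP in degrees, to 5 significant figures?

74.949°

Tangency of A1 to both parallel lines with radius 4.8 puts R and P at M ± 4.8·n: R = (1.1856, 4.6513), P = (-1.1856, -4.6513). Equal radii place G and D the same way about U: G = U + 4.8·n = (35.779, -4.1666), D = U − 4.8·n = (33.408, -13.469). Then cos ∠DRP = RD·RP / (|RD||RP|), giving 74.949°.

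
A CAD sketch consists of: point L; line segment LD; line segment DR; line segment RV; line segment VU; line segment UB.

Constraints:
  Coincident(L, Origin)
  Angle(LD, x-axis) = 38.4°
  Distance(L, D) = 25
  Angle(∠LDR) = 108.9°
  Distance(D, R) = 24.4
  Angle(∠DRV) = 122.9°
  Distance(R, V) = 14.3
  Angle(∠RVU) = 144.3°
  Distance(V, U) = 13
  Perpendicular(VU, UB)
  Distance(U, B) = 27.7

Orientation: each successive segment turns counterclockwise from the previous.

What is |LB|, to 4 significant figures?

11.96

L is at the origin; LD runs at 38.4° with length 25.0, so D = (19.59, 15.53). ∠LDR = 108.9° gives DR at 109.5° from the x-axis; with |DR| = 24.4, R = (11.45, 38.53). ∠DRV = 122.9° gives RV at 166.6° from the x-axis; with |RV| = 14.3, V = (-2.463, 41.84). ∠RVU = 144.3° gives VU at -157.7° from the x-axis; with |VU| = 13.0, U = (-14.49, 36.91). VU ⟂ UB, so UB runs at -67.70°; with |UB| = 27.7, B = (-3.980, 11.28). Then |LB| = |B − L| = 11.96.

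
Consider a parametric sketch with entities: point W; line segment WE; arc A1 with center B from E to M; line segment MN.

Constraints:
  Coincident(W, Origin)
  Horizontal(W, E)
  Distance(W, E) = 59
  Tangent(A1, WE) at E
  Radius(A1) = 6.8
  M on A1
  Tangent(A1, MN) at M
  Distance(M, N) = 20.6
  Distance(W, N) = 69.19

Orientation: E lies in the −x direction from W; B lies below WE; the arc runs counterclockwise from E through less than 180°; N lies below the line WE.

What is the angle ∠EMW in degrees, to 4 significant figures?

41.88°

W is at the origin; WE is horizontal with |WE| = 59.0 and E on the −x side, so E = (-59.00, 0.000). The tangent condition forces BE to be normal to WE, so B = E + (0, -6.8) = (-59.00, -6.800). Since BM ⟂ MN (tangency), |BN| = √(6.8² + 20.6²) = 21.69 regardless of where M sits on A1. So N lies on both circle(W, 69.19) and circle(B, 21.69); the below-WE intersection is N = (-63.24, -28.08). M is the foot of the tangent from N: M = (-65.75, -7.629).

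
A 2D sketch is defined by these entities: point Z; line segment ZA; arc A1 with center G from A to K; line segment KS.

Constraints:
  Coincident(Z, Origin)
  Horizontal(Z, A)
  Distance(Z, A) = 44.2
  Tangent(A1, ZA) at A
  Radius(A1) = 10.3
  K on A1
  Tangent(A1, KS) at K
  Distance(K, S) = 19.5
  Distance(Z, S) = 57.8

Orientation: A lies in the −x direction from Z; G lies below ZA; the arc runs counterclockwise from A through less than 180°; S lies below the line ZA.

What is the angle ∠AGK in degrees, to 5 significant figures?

107.57°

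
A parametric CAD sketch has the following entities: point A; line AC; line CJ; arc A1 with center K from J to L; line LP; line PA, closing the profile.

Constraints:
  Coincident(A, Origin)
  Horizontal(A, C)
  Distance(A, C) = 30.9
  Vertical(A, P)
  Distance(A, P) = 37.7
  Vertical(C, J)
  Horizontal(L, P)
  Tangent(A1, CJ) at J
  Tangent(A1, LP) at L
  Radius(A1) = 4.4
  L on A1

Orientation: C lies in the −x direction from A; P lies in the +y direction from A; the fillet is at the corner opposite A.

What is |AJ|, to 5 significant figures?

45.428

The virtual corner opposite A is at (-30.900, 37.700). The tangent condition forces KJ to be normal to CJ and A1 meets LP tangentially, so KL is at right angles to LP, with radius 4.4, so the center K sits 4.4 in from both sides at K = (-26.500, 33.300). That places the tangent points at J = (-30.900, 33.300) on CJ and L = (-26.500, 37.700) on LP. Then |AJ| = |J − A| = 45.428.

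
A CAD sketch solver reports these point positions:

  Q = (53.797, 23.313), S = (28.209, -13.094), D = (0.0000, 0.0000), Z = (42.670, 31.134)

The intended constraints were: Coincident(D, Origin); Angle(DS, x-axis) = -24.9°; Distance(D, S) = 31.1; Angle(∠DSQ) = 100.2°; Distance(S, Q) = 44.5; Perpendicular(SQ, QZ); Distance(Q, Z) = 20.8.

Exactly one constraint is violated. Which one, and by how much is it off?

Distance(Q, Z) = 20.8 — off by 7.20.

D = (0.00, 0.00) ✓; DS at -24.90° ✓; |DS| = 31.10 ✓; ∠DSQ = 100.2° ✓; |SQ| = 44.50 ✓; ∠(SQ, QZ) = 90.00° ✓; |QZ| = 13.60 ✗.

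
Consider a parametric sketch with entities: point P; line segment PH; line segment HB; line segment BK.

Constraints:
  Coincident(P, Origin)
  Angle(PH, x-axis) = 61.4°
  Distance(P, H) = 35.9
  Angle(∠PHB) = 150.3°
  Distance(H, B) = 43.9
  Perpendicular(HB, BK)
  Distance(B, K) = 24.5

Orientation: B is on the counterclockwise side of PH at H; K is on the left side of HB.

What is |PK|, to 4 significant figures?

75.38

P is at the origin; PH runs at 61.4° with length 35.9, so H = 35.9·(cos 61.4°, sin 61.4°) = (17.19, 31.52). ∠PHB = 150.3°, so HB runs at 61.4° + (180° − 150.3°) = 91.10° from the x-axis; with |HB| = 43.9, B = H + 43.9·(cos 91.10°, sin 91.10°) = (16.34, 75.41). The perpendicularity gives BK at right angles to HB; with |BK| = 24.5 on the left of HB, K = B + 24.5·(-0.9998, -0.01920) = (-8.153, 74.94). Then |PK| = |K − P| = 75.38.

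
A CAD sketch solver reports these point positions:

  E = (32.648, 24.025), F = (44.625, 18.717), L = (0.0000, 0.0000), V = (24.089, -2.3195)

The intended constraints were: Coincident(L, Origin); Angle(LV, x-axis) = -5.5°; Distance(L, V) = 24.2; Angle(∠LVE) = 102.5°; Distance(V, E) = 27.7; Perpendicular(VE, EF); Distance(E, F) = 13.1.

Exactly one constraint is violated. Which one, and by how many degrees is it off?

Perpendicular(VE, EF) — off by 5.90°.

L = (0.00, 0.00) ✓; LV at -5.500° ✓; |LV| = 24.20 ✓; ∠LVE = 102.5° ✓; |VE| = 27.70 ✓; ∠(VE, EF) = 95.90° ✗; |EF| = 13.10 ✓.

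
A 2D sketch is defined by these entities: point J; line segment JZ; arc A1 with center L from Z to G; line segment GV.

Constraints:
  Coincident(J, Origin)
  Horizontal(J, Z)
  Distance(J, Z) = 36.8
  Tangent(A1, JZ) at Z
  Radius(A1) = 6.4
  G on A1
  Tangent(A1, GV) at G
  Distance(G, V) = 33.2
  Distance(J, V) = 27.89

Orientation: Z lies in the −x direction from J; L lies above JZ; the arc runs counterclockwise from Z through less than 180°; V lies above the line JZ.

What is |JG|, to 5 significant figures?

32.194

Checks: |LG| = 6.400 ✓; ∠(LG, GV) = 90.00° ✓; |GV| = 33.20 ✓; |JV| = 27.89 ✓.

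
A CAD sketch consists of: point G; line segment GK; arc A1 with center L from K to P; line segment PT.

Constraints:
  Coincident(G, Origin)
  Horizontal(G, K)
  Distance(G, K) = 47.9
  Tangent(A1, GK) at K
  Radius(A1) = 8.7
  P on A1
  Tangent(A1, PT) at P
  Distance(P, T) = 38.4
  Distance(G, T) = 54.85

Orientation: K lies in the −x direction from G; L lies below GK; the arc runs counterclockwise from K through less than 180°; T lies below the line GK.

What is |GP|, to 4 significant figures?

56.60

Checks: ∠(LK, KG) = 90.00° ✓; |LP| = 8.700 ✓; ∠(LP, PT) = 90.00° ✓; |PT| = 38.40 ✓; |GT| = 54.85 ✓.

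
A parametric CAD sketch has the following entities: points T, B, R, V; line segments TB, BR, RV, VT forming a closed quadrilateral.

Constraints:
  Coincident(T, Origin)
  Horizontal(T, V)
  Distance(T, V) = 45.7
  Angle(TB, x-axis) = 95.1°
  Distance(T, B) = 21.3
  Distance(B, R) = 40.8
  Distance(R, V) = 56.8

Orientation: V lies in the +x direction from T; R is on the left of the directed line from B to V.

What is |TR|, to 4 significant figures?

57.88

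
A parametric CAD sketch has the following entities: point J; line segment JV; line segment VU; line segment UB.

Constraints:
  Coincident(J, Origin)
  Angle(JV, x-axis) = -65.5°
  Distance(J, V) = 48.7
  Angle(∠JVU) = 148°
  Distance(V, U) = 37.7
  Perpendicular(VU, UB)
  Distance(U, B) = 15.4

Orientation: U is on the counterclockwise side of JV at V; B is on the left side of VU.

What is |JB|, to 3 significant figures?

79.7

J is at the origin; JV runs at -65.5° with length 48.7, so V = 48.7·(cos -65.5°, sin -65.5°) = (20.2, -44.3). ∠JVU = 148.0°, so VU runs at -65.5° + (180° − 148.0°) = -33.5° from the x-axis; with |VU| = 37.7, U = V + 37.7·(cos -33.5°, sin -33.5°) = (51.6, -65.1). VU is perpendicular to UB; with |UB| = 15.4 on the left of VU, B = U + 15.4·(0.552, 0.834) = (60.1, -52.3). Then |JB| = |B − J| = 79.7.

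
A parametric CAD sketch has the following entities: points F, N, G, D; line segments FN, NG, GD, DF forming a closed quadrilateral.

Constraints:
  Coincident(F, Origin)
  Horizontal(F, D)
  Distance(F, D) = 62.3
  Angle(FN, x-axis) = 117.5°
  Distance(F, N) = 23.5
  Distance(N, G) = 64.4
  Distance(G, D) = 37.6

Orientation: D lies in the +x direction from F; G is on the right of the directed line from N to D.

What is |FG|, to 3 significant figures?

42.5

F is at the origin; FD is horizontal with |FD| = 62.3 and D in +x, so D = (62.3, 0). FN runs at 117.5° with |FN| = 23.5, so N = (-10.9, 20.8). G is determined by |NG| = 64.4 and |GD| = 37.6 together: it lies at the intersection of circle(N, 64.4) and circle(D, 37.6). With |ND| = 76.1, the foot of the radical line on ND is 56.0 from N and the perpendicular offset is √(64.4² − 56.0²) = 31.8. Taking the right-of-ND solution: G = (34.3, -25.1).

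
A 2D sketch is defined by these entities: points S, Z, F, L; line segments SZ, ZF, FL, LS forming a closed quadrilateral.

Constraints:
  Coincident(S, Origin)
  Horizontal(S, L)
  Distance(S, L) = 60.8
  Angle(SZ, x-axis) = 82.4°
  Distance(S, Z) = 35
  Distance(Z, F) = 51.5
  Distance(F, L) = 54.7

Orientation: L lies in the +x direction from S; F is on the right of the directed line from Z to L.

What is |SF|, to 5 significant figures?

18.781

Checks: |ZF| = 51.50 ✓; |FL| = 54.70 ✓.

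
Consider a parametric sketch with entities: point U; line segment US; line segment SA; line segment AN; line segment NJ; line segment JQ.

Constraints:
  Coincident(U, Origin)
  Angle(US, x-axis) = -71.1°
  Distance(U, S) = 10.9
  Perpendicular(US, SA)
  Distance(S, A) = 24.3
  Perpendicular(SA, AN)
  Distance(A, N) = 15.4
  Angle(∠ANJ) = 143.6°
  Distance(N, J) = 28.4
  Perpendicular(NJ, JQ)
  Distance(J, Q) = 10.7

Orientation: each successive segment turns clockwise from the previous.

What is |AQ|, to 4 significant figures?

40.83

U is at the origin; US runs at -71.1° with length 10.9, so S = (3.531, -10.31). US ⟂ SA, so SA runs at -161.1°; with |SA| = 24.3, A = (-19.46, -18.18). The perpendicularity gives AN at right angles to SA, so AN runs at 108.9°; with |AN| = 15.4, N = (-24.45, -3.614). ∠ANJ = 143.6° gives NJ at 72.50° from the x-axis; with |NJ| = 28.4, J = (-15.91, 23.47). The perpendicularity gives JQ at right angles to NJ, so JQ runs at -17.50°; with |JQ| = 10.7, Q = (-5.703, 20.25). Then |AQ| = |Q − A| = 40.83.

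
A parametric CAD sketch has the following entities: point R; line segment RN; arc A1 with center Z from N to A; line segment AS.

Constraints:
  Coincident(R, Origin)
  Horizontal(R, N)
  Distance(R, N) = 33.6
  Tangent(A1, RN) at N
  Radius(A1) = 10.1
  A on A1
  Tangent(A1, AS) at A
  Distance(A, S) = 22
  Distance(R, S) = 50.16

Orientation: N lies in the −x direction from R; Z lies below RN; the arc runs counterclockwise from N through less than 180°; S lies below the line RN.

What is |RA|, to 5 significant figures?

45.185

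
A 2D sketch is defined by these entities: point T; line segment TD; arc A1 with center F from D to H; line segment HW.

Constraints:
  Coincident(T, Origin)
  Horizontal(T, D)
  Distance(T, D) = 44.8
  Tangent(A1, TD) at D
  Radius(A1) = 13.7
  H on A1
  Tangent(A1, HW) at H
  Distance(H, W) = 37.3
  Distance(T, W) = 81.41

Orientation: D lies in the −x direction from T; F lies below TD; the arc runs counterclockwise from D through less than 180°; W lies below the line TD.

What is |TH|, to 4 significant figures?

59.12

Checks: T.y = 0.00, D.y = 0.00 ✓; |FH| = 13.70 ✓; ∠(FH, HW) = 90.00° ✓; |HW| = 37.30 ✓; |TW| = 81.41 ✓.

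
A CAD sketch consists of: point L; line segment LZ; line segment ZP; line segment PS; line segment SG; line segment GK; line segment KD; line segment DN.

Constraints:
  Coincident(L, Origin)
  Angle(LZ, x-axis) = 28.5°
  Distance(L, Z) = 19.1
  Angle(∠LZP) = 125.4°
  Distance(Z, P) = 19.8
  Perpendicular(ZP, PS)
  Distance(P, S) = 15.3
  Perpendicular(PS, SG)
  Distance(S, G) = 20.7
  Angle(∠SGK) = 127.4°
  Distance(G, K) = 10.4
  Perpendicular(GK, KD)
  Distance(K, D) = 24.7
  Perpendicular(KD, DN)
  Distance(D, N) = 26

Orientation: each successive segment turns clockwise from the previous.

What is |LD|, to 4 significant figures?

33.24

∠SGK = 127.4° gives GK at 101.3° from the x-axis; with |GK| = 10.4, K = (7.208, 5.968). GK is perpendicular to KD, so KD runs at 11.30°; with |KD| = 24.7, D = (31.43, 10.81). Then |LD| = |D − L| = 33.24.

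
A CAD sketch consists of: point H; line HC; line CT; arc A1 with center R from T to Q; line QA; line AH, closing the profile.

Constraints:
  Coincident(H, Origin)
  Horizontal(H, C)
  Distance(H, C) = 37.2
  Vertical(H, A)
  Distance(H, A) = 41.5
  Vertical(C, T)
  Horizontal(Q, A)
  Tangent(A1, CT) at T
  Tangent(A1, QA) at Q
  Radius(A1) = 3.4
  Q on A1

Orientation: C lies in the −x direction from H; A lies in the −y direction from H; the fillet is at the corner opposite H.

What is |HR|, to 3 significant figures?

50.9

H is at the origin; H and C share the same y with |HC| = 37.2 and C on the −x side, so C = (-37.2, 0.00). HA is vertical with |HA| = 41.5 and A on the −y side, so A = (0.00, -41.5). The virtual corner opposite H is at (-37.2, -41.5). Tangency of A1 to CT means the radius RT is perpendicular to CT and the tangent condition forces RQ to be normal to QA, with radius 3.4, so the center R sits 3.4 in from both sides at R = (-33.8, -38.1). Then |HR| = |R − H| = 50.9.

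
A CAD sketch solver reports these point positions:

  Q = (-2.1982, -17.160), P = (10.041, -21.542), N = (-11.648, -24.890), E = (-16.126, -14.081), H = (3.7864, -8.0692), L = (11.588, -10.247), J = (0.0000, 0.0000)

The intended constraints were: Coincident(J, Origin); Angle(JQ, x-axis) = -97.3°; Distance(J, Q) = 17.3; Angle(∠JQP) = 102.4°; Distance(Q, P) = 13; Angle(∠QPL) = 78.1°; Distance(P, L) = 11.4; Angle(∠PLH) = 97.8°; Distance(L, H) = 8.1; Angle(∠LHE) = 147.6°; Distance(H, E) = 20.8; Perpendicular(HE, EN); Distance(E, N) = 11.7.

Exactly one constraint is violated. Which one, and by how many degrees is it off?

Perpendicular(HE, EN) — off by 5.70°.

J = (0.00, 0.00) ✓; JQ at -97.30° ✓; |JQ| = 17.30 ✓; ∠JQP = 102.4° ✓; |QP| = 13.00 ✓; ∠QPL = 78.10° ✓; |PL| = 11.40 ✓; ∠PLH = 97.80° ✓; |LH| = 8.100 ✓; ∠LHE = 147.6° ✓; |HE| = 20.80 ✓; ∠(HE, EN) = 95.70° ✗; |EN| = 11.70 ✓.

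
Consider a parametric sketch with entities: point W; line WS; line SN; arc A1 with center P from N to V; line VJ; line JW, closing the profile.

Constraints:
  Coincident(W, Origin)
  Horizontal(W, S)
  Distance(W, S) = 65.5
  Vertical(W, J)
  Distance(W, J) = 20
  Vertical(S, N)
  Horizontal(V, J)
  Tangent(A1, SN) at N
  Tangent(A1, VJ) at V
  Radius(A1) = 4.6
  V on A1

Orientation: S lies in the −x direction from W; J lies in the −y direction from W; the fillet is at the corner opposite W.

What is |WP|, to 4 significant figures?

62.82

W and J share the same x with |WJ| = 20.0 and J on the −y side, so J = (0.000, -20.00). The virtual corner opposite W is at (-65.50, -20.00). Since A1 is tangent to SN there, PN ⟂ SN and since A1 is tangent to VJ there, PV ⟂ VJ, with radius 4.6, so the center P sits 4.6 in from both sides at P = (-60.90, -15.40). Then |WP| = |P − W| = 62.82.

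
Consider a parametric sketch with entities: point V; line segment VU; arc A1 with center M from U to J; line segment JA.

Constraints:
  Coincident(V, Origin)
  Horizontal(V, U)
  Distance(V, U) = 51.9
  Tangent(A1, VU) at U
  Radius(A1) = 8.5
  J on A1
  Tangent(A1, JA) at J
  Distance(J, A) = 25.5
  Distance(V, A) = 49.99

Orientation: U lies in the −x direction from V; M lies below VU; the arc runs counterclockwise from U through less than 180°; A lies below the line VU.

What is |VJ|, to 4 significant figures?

59.45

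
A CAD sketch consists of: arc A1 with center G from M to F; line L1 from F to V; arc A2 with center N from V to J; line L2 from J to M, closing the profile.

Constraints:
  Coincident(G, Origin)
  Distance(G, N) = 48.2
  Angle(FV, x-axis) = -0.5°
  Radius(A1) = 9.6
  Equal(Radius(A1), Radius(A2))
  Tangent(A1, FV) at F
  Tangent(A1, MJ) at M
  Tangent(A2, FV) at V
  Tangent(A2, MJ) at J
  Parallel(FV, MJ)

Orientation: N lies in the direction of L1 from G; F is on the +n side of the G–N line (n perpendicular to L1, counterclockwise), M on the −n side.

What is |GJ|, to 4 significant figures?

49.15

Tangency of A1 to both parallel lines with radius 9.6 puts F and M at G ± 9.6·n: F = (0.08377, 9.600), M = (-0.08377, -9.600). Equal radii place V and J the same way about N: V = N + 9.6·n = (48.28, 9.179), J = N − 9.6·n = (48.11, -10.02). Then |GJ| = |J − G| = 49.15.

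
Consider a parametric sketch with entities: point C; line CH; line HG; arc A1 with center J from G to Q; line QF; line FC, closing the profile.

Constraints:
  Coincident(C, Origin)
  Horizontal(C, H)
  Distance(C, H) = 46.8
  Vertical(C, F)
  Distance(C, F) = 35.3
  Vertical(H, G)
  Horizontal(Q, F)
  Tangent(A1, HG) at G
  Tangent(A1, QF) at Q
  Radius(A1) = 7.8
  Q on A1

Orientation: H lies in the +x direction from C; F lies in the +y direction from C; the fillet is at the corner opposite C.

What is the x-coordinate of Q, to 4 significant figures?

39.00

C is at the origin; C and H share the same y with |CH| = 46.8 and H on the +x side, so H = (46.80, 0.000). C and F share the same x with |CF| = 35.3 and F on the +y side, so F = (0.000, 35.30). The virtual corner opposite C is at (46.80, 35.30). Since A1 is tangent to HG there, JG ⟂ HG and A1 meets QF tangentially, so JQ is at right angles to QF, with radius 7.8, so the center J sits 7.8 in from both sides at J = (39.00, 27.50). That places the tangent points at G = (46.80, 27.50) on HG and Q = (39.00, 35.30) on QF. So Q.x = 39.00.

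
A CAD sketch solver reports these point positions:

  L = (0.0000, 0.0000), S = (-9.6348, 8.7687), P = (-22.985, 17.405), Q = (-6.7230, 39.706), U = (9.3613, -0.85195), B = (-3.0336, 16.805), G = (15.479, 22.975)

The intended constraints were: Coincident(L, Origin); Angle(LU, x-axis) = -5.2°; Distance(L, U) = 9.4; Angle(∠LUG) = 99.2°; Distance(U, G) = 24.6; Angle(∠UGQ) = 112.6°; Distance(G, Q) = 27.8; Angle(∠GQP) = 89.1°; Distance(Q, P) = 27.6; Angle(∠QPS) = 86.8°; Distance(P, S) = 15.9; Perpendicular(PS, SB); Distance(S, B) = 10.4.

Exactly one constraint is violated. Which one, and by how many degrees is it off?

Perpendicular(PS, SB) — off by 6.50°.

L = (0.00, 0.00) ✓; LU at -5.200° ✓; |LU| = 9.400 ✓; ∠LUG = 99.20° ✓; |UG| = 24.60 ✓; ∠UGQ = 112.6° ✓; |GQ| = 27.80 ✓; ∠GQP = 89.10° ✓; |QP| = 27.60 ✓; ∠QPS = 86.80° ✓; |PS| = 15.90 ✓; ∠(PS, SB) = 83.50° ✗; |SB| = 10.40 ✓.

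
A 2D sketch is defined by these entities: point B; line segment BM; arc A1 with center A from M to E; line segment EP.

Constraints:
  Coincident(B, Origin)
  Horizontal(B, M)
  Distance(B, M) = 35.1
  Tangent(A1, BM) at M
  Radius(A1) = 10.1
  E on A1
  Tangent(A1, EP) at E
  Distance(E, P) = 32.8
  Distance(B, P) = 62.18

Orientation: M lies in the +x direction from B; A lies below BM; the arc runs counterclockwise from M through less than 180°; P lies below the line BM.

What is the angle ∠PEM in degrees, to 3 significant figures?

118°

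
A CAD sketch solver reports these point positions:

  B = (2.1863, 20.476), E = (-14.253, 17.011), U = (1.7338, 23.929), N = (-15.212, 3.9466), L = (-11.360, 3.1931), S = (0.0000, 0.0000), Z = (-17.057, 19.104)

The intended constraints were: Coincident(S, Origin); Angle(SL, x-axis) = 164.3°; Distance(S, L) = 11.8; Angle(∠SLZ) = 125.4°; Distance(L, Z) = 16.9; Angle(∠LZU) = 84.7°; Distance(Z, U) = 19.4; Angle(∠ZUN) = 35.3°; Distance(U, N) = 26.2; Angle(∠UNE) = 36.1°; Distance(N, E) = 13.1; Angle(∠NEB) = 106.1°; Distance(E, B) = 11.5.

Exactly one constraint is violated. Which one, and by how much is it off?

Distance(E, B) = 11.5 — off by 5.30.

S = (0.00, 0.00) ✓; SL at 164.3° ✓; |SL| = 11.80 ✓; ∠SLZ = 125.4° ✓; |LZ| = 16.90 ✓; ∠LZU = 84.70° ✓; |ZU| = 19.40 ✓; ∠ZUN = 35.30° ✓; |UN| = 26.20 ✓; ∠UNE = 36.10° ✓; |NE| = 13.10 ✓; ∠NEB = 106.1° ✓; |EB| = 16.80 ✗.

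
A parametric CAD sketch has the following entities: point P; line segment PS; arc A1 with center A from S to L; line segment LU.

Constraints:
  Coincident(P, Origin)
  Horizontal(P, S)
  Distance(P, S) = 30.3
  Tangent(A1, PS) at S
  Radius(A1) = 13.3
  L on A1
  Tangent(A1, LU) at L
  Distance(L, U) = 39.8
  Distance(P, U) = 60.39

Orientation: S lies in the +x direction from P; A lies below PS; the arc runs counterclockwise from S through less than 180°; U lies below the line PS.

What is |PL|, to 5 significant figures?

23.475

P is at the origin; P and S share the same y with |PS| = 30.3 and S on the +x side, so S = (30.300, 0.0000). The tangent condition forces AS to be normal to PS, so A = S + (0, -13.3) = (30.300, -13.300). Since AL ⟂ LU (tangency), |AU| = √(13.3² + 39.8²) = 41.963 regardless of where L sits on A1. So U lies on both circle(P, 60.39) and circle(A, 41.963); the below-PS intersection is U = (25.077, -54.937). L is the foot of the tangent from U: L = (17.259, -15.913).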